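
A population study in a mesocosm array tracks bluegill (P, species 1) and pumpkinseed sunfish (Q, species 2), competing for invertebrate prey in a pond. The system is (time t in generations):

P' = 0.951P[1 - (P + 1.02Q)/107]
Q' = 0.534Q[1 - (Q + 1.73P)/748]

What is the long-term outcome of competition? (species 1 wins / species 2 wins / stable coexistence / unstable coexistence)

Compare the nullcline intercepts: K1/α12 = 107/1.02 = 105 < K2 = 748; K2/α21 = 748/1.73 = 432 > K1 = 107.
Since the inequalities point opposite ways, species 2 can invade but species 1 cannot.

species 2 excludes species 1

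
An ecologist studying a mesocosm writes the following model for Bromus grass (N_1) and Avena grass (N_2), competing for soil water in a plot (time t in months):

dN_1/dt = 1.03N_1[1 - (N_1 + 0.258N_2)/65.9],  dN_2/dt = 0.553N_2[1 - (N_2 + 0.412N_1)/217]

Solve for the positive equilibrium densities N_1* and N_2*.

Setting both brackets to zero gives the nullclines N_1 + 0.258N_2 = 65.9 and 0.412N_1 + N_2 = 217.
Substituting N_2 = 217 - 0.412N_1 into the first: N_1(1 - 0.258·0.412) = 65.9 - 0.258·217.
So N_1* = 9.91/0.894 = 11.1, and then N_2* = 217 - 0.412·11.1 = 212.

N_1* ≈ 11.1, N_2* ≈ 212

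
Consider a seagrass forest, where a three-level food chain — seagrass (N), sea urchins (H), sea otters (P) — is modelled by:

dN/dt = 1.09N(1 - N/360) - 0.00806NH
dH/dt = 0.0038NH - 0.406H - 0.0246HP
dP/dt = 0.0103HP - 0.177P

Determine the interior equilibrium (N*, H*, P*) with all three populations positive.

From dP/dt = 0: 0.0103H* = 0.177, so H* = 17.2.
From dN/dt = 0: 1.09(1 - N*/360) = 0.00806·17.2, giving N* = 360·(1 - 0.127) = 314.
From dH/dt = 0: 0.0038·314 - 0.406 = 0.0246P*, so P* = 0.788/0.0246 = 32.

N* ≈ 314, H* ≈ 17.2, P* ≈ 32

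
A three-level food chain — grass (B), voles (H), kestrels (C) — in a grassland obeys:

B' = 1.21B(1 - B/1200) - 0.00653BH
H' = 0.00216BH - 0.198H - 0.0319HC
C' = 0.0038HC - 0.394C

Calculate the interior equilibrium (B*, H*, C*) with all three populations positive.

From dC/dt = 0: 0.0038H* = 0.394, so H* = 104.
From dB/dt = 0: 1.21(1 - B*/1200) = 0.00653·104, giving B* = 1200·(1 - 0.56) = 529.
From dH/dt = 0: 0.00216·529 - 0.198 = 0.0319C*, so C* = 0.944/0.0319 = 29.6.

B* ≈ 529, H* ≈ 104, C* ≈ 29.6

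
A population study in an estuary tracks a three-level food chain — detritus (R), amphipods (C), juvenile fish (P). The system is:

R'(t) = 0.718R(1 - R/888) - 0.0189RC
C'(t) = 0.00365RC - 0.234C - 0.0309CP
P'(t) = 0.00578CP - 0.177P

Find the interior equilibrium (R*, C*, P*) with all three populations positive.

R* ≈ 172, C* ≈ 30.6, P* ≈ 12.8

From dP/dt = 0: 0.00578C* = 0.177, so C* = 30.6.
From dR/dt = 0: 0.718(1 - R*/888) = 0.0189·30.6, giving R* = 888·(1 - 0.806) = 172.
From dC/dt = 0: 0.00365·172 - 0.234 = 0.0309P*, so P* = 0.395/0.0309 = 12.8.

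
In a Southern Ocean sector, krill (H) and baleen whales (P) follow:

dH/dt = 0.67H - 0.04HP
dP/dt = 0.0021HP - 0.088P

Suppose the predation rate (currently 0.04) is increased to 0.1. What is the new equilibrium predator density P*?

P* ≈ 6.7

At the interior fixed point, setting dH/dt = 0 with H > 0 fixes P* = (prey growth rate)/(HP coefficient) — independent of the other coefficients.
With the change, P* = 0.67/0.1 = 6.7; it falls from 16.8.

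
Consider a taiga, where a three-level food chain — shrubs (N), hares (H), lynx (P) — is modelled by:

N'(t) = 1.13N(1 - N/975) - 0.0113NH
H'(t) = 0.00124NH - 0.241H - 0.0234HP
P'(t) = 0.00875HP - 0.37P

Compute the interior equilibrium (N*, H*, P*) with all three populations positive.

N* ≈ 563, H* ≈ 42.3, P* ≈ 19.5

From dP/dt = 0: 0.00875H* = 0.37, so H* = 42.3.
From dN/dt = 0: 1.13(1 - N*/975) = 0.0113·42.3, giving N* = 975·(1 - 0.423) = 563.
From dH/dt = 0: 0.00124·563 - 0.241 = 0.0234P*, so P* = 0.457/0.0234 = 19.5.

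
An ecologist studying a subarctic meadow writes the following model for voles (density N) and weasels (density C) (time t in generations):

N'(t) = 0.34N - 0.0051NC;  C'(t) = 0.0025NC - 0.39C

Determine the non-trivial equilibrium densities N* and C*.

Set dC/dt = 0 with C > 0: 0.0025N - 0.39 = 0, so N* = 0.39/0.0025 = 156.
Set dN/dt = 0 with N > 0: 0.34 - 0.0051C = 0, so C* = 0.34/0.0051 = 66.7.

N* ≈ 156, C* ≈ 66.7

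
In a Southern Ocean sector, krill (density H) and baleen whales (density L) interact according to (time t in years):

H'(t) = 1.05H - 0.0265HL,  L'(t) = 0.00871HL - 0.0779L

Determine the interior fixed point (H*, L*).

H* ≈ 8.94, L* ≈ 39.6

Set dL/dt = 0 with L > 0: 0.00871H - 0.0779 = 0, so H* = 0.0779/0.00871 = 8.94.
Set dH/dt = 0 with H > 0: 1.05 - 0.0265L = 0, so L* = 1.05/0.0265 = 39.6.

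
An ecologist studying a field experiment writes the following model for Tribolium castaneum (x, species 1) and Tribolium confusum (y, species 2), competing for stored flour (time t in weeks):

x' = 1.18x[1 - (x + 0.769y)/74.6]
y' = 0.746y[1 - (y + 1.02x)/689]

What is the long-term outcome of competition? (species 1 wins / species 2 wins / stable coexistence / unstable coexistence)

species 2 excludes species 1

Compare the nullcline intercepts: K1/α12 = 74.6/0.769 = 97 < K2 = 689; K2/α21 = 689/1.02 = 675 > K1 = 74.6.
Since the inequalities point opposite ways, species 2 can invade but species 1 cannot.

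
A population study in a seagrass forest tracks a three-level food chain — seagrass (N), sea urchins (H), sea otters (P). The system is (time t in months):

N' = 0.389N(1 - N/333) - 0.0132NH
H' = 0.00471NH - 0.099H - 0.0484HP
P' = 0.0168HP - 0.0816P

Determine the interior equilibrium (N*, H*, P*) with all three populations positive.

From dP/dt = 0: 0.0168H* = 0.0816, so H* = 4.86.
From dN/dt = 0: 0.389(1 - N*/333) = 0.0132·4.86, giving N* = 333·(1 - 0.165) = 278.
From dH/dt = 0: 0.00471·278 - 0.099 = 0.0484P*, so P* = 1.21/0.0484 = 25.

N* ≈ 278, H* ≈ 4.86, P* ≈ 25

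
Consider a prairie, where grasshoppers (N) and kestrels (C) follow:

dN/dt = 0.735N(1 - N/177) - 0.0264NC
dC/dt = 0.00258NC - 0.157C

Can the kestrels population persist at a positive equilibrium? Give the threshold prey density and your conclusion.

Threshold N = 60.9; K > 60.9, so yes, the predator persists.

The predator equation gives dC/dt > 0 only when N > 0.157/0.00258 = 60.9.
Without the predator, N → K = 177. Since 177 > 60.9, the predator can invade and persist.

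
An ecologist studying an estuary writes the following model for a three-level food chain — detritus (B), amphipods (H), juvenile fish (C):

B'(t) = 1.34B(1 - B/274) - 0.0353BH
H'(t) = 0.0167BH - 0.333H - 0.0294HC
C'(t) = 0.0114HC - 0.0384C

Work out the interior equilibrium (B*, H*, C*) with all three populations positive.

B* ≈ 250, H* ≈ 3.37, C* ≈ 131

From dC/dt = 0: 0.0114H* = 0.0384, so H* = 3.37.
From dB/dt = 0: 1.34(1 - B*/274) = 0.0353·3.37, giving B* = 274·(1 - 0.0887) = 250.
From dH/dt = 0: 0.0167·250 - 0.333 = 0.0294C*, so C* = 3.84/0.0294 = 131.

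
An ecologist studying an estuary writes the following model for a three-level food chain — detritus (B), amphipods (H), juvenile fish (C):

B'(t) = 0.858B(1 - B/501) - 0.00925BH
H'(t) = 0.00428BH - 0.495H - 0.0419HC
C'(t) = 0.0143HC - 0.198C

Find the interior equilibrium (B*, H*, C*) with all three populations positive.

B* ≈ 426, H* ≈ 13.8, C* ≈ 31.7

From dC/dt = 0: 0.0143H* = 0.198, so H* = 13.8.
From dB/dt = 0: 0.858(1 - B*/501) = 0.00925·13.8, giving B* = 501·(1 - 0.149) = 426.
From dH/dt = 0: 0.00428·426 - 0.495 = 0.0419C*, so C* = 1.33/0.0419 = 31.7.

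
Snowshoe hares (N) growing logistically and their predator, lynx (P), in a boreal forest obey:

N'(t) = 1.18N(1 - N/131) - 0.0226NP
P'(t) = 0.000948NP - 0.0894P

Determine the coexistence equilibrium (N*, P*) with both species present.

From dP/dt = 0 with P > 0: 0.000948N* = 0.0894, so N* = 94.3.
Substitute into dN/dt = 0: 1.18(1 - 94.3/131) = 0.0226P*.
The bracket is 0.28, giving P* = 0.331/0.0226 = 14.6.

N* ≈ 94.3, P* ≈ 14.6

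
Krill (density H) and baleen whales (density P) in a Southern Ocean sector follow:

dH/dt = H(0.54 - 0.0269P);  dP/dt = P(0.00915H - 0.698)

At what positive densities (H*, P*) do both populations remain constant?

H* ≈ 76.3, P* ≈ 20.1

Set dP/dt = 0 with P > 0: 0.00915H - 0.698 = 0, so H* = 0.698/0.00915 = 76.3.
Set dH/dt = 0 with H > 0: 0.54 - 0.0269P = 0, so P* = 0.54/0.0269 = 20.1.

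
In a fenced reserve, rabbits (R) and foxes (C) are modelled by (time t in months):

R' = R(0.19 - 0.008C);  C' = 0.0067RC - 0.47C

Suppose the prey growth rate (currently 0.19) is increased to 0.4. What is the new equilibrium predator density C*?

At the interior fixed point, setting dR/dt = 0 with R > 0 fixes C* = (prey growth rate)/(RC coefficient) — independent of the other coefficients.
With the change, C* = 0.4/0.008 = 50; it rises from 23.8.

C* ≈ 50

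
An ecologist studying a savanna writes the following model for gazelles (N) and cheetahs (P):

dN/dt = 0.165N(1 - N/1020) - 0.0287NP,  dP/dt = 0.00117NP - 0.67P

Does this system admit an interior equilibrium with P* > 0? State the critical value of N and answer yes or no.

Threshold N = 573; K > 573, so yes, the predator persists.

The predator equation gives dP/dt > 0 only when N > 0.67/0.00117 = 573.
Without the predator, N → K = 1020. Since 1020 > 573, the predator can invade and persist.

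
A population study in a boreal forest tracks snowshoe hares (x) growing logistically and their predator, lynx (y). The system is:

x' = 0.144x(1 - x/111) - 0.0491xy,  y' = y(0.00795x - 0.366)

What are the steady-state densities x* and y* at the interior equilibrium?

x* ≈ 46, y* ≈ 1.72

From dy/dt = 0 with y > 0: 0.00795x* = 0.366, so x* = 46.
Substitute into dx/dt = 0: 0.144(1 - 46/111) = 0.0491y*.
The bracket is 0.585, giving y* = 0.0843/0.0491 = 1.72.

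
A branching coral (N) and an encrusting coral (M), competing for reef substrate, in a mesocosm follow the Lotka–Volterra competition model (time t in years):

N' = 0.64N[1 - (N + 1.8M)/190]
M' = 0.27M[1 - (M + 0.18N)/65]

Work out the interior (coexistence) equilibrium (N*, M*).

Setting both brackets to zero gives the nullclines N + 1.8M = 190 and 0.18N + M = 65.
Substituting M = 65 - 0.18N into the first: N(1 - 1.8·0.18) = 190 - 1.8·65.
So N* = 73/0.676 = 108, and then M* = 65 - 0.18·108 = 45.6.

N* ≈ 108, M* ≈ 45.6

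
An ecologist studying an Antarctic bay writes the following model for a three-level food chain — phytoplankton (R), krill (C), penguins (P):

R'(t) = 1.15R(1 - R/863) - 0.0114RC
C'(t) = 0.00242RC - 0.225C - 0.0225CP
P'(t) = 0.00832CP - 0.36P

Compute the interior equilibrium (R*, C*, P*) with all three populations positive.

R* ≈ 493, C* ≈ 43.3, P* ≈ 43

From dP/dt = 0: 0.00832C* = 0.36, so C* = 43.3.
From dR/dt = 0: 1.15(1 - R*/863) = 0.0114·43.3, giving R* = 863·(1 - 0.429) = 493.
From dC/dt = 0: 0.00242·493 - 0.225 = 0.0225P*, so P* = 0.968/0.0225 = 43.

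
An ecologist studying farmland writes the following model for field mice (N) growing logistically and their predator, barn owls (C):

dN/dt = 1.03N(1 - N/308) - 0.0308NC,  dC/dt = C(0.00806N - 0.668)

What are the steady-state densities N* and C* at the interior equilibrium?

N* ≈ 82.9, C* ≈ 24.4

From dC/dt = 0 with C > 0: 0.00806N* = 0.668, so N* = 82.9.
Substitute into dN/dt = 0: 1.03(1 - 82.9/308) = 0.0308C*.
The bracket is 0.731, giving C* = 0.753/0.0308 = 24.4.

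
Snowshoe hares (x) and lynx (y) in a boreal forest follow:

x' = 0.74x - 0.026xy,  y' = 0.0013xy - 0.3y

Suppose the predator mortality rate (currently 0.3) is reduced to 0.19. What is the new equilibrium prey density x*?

At the interior fixed point, setting dy/dt = 0 with y > 0 fixes x* = (predator death rate)/(xy coefficient) — independent of the other coefficients.
With the change, x* = 0.19/0.0013 = 146; it falls from 231.

x* ≈ 146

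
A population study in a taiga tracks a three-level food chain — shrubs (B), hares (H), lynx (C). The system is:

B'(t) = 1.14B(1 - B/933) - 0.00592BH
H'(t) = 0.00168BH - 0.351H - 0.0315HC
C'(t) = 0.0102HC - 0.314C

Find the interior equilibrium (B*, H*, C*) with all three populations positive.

From dC/dt = 0: 0.0102H* = 0.314, so H* = 30.8.
From dB/dt = 0: 1.14(1 - B*/933) = 0.00592·30.8, giving B* = 933·(1 - 0.16) = 784.
From dH/dt = 0: 0.00168·784 - 0.351 = 0.0315C*, so C* = 0.966/0.0315 = 30.7.

B* ≈ 784, H* ≈ 30.8, C* ≈ 30.7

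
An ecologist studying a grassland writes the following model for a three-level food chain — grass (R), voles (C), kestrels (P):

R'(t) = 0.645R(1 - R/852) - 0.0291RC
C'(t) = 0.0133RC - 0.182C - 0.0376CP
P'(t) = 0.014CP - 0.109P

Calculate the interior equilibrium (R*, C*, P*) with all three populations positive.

R* ≈ 553, C* ≈ 7.79, P* ≈ 191

From dP/dt = 0: 0.014C* = 0.109, so C* = 7.79.
From dR/dt = 0: 0.645(1 - R*/852) = 0.0291·7.79, giving R* = 852·(1 - 0.351) = 553.
From dC/dt = 0: 0.0133·553 - 0.182 = 0.0376P*, so P* = 7.17/0.0376 = 191.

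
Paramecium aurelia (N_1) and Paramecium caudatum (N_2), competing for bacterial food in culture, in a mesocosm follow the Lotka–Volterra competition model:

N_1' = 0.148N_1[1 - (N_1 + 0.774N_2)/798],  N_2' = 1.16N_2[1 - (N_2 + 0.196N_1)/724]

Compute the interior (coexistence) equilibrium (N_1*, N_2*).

N_1* ≈ 280, N_2* ≈ 669

Setting both brackets to zero gives the nullclines N_1 + 0.774N_2 = 798 and 0.196N_1 + N_2 = 724.
Substituting N_2 = 724 - 0.196N_1 into the first: N_1(1 - 0.774·0.196) = 798 - 0.774·724.
So N_1* = 238/0.848 = 280, and then N_2* = 724 - 0.196·280 = 669.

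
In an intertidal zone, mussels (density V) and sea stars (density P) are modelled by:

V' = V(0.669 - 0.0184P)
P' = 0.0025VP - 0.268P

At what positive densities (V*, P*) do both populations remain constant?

V* ≈ 107, P* ≈ 36.4

Set dP/dt = 0 with P > 0: 0.0025V - 0.268 = 0, so V* = 0.268/0.0025 = 107.
Set dV/dt = 0 with V > 0: 0.669 - 0.0184P = 0, so P* = 0.669/0.0184 = 36.4.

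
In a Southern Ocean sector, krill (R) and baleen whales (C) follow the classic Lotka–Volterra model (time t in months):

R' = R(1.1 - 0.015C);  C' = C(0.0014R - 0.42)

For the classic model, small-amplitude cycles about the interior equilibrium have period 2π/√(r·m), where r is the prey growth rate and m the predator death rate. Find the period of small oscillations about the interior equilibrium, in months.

T ≈ 9.24 months

Here r = 1.1 and m = 0.42, so r·m = 0.462.
ω = √0.462 = 0.68 per month, hence T = 2π/ω ≈ 9.24 months.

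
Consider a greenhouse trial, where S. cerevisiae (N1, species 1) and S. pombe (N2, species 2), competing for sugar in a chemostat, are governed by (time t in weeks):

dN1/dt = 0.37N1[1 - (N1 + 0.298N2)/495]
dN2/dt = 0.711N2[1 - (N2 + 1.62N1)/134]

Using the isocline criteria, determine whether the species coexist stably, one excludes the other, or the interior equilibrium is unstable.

Compare the nullcline intercepts: K1/α12 = 495/0.298 = 1660 > K2 = 134; K2/α21 = 134/1.62 = 82.7 < K1 = 495.
Since the inequalities point opposite ways, species 1 can invade but species 2 cannot.

species 1 excludes species 2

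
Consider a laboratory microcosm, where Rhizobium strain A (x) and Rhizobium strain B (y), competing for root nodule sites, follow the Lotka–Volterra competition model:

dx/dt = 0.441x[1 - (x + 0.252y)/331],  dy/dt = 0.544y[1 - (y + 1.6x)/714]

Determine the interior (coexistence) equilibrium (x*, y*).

Setting both brackets to zero gives the nullclines x + 0.252y = 331 and 1.6x + y = 714.
Substituting y = 714 - 1.6x into the first: x(1 - 0.252·1.6) = 331 - 0.252·714.
So x* = 151/0.597 = 253, and then y* = 714 - 1.6·253 = 309.

x* ≈ 253, y* ≈ 309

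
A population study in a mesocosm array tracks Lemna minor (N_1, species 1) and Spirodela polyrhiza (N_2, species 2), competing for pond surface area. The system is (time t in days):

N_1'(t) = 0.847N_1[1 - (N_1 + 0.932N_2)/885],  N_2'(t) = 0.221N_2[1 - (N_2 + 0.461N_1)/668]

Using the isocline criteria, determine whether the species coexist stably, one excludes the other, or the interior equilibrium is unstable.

Compare the nullcline intercepts: K1/α12 = 885/0.932 = 950 > K2 = 668; K2/α21 = 668/0.461 = 1450 > K1 = 885.
Since both inequalities hold, each species can invade when rare, so the interior equilibrium is stable.

stable coexistence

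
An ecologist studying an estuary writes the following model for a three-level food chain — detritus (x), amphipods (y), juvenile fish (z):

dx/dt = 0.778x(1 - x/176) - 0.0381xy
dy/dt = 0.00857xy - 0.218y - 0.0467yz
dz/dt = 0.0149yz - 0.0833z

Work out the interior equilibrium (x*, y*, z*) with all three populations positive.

From dz/dt = 0: 0.0149y* = 0.0833, so y* = 5.59.
From dx/dt = 0: 0.778(1 - x*/176) = 0.0381·5.59, giving x* = 176·(1 - 0.274) = 128.
From dy/dt = 0: 0.00857·128 - 0.218 = 0.0467z*, so z* = 0.877/0.0467 = 18.8.

x* ≈ 128, y* ≈ 5.59, z* ≈ 18.8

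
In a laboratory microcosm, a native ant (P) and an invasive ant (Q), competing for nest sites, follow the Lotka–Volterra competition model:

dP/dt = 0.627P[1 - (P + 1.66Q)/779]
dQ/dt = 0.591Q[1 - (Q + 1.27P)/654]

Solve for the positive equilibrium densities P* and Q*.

Setting both brackets to zero gives the nullclines P + 1.66Q = 779 and 1.27P + Q = 654.
Substituting Q = 654 - 1.27P into the first: P(1 - 1.66·1.27) = 779 - 1.66·654.
So P* = -307/-1.11 = 277, and then Q* = 654 - 1.27·277 = 303.

P* ≈ 277, Q* ≈ 303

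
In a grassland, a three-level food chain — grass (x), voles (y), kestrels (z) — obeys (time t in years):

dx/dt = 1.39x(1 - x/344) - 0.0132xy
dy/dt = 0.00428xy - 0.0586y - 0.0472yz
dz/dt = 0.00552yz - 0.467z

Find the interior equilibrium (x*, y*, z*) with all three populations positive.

From dz/dt = 0: 0.00552y* = 0.467, so y* = 84.6.
From dx/dt = 0: 1.39(1 - x*/344) = 0.0132·84.6, giving x* = 344·(1 - 0.803) = 67.6.
From dy/dt = 0: 0.00428·67.6 - 0.0586 = 0.0472z*, so z* = 0.231/0.0472 = 4.89.

x* ≈ 67.6, y* ≈ 84.6, z* ≈ 4.89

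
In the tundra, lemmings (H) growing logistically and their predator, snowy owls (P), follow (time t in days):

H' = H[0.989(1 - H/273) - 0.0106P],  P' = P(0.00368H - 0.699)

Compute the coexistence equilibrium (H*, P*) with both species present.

H* ≈ 190, P* ≈ 28.4

From dP/dt = 0 with P > 0: 0.00368H* = 0.699, so H* = 190.
Substitute into dH/dt = 0: 0.989(1 - 190/273) = 0.0106P*.
The bracket is 0.304, giving P* = 0.301/0.0106 = 28.4.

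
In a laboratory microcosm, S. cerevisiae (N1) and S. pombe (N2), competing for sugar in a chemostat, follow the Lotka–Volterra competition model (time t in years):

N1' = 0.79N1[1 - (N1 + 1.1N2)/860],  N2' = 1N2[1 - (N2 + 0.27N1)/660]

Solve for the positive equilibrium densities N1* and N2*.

N1* ≈ 191, N2* ≈ 609

Setting both brackets to zero gives the nullclines N1 + 1.1N2 = 860 and 0.27N1 + N2 = 660.
Substituting N2 = 660 - 0.27N1 into the first: N1(1 - 1.1·0.27) = 860 - 1.1·660.
So N1* = 134/0.703 = 191, and then N2* = 660 - 0.27·191 = 609.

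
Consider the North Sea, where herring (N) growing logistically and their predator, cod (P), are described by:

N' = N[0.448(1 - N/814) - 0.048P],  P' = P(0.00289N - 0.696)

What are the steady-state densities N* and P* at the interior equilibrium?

From dP/dt = 0 with P > 0: 0.00289N* = 0.696, so N* = 241.
Substitute into dN/dt = 0: 0.448(1 - 241/814) = 0.048P*.
The bracket is 0.704, giving P* = 0.315/0.048 = 6.57.

N* ≈ 241, P* ≈ 6.57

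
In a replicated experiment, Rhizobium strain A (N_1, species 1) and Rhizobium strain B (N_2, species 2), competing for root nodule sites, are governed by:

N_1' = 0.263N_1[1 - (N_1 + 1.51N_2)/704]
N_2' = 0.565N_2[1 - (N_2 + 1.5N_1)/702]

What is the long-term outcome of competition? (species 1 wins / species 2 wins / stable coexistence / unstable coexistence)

Compare the nullcline intercepts: K1/α12 = 704/1.51 = 466 < K2 = 702; K2/α21 = 702/1.5 = 468 < K1 = 704.
Since both are reversed, neither can invade when rare; the interior point is a saddle.

unstable coexistence (outcome depends on initial conditions)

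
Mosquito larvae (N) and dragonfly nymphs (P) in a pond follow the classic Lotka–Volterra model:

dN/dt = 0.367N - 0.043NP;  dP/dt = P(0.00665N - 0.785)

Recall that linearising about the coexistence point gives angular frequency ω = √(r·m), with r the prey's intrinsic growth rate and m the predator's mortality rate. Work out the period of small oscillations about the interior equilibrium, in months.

Here r = 0.367 and m = 0.785, so r·m = 0.288.
ω = √0.288 = 0.537 per month, hence T = 2π/ω ≈ 11.7 months.

T ≈ 11.7 months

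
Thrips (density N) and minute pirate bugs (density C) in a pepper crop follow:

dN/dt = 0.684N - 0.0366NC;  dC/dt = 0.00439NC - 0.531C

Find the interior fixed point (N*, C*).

N* ≈ 121, C* ≈ 18.7

Set dC/dt = 0 with C > 0: 0.00439N - 0.531 = 0, so N* = 0.531/0.00439 = 121.
Set dN/dt = 0 with N > 0: 0.684 - 0.0366C = 0, so C* = 0.684/0.0366 = 18.7.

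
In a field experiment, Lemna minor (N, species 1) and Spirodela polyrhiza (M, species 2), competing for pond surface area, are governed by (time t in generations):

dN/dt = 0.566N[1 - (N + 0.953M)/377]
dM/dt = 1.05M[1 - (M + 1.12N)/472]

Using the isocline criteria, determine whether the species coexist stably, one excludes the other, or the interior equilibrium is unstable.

species 2 excludes species 1

Compare the nullcline intercepts: K1/α12 = 377/0.953 = 396 < K2 = 472; K2/α21 = 472/1.12 = 421 > K1 = 377.
Since the inequalities point opposite ways, species 2 can invade but species 1 cannot.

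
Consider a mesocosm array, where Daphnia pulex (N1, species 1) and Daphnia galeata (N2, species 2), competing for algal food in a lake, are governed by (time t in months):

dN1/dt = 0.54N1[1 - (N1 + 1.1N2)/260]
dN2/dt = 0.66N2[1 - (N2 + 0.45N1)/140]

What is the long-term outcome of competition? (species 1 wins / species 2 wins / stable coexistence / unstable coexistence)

Compare the nullcline intercepts: K1/α12 = 260/1.1 = 236 > K2 = 140; K2/α21 = 140/0.45 = 311 > K1 = 260.
Since both inequalities hold, each species can invade when rare, so the interior equilibrium is stable.

stable coexistence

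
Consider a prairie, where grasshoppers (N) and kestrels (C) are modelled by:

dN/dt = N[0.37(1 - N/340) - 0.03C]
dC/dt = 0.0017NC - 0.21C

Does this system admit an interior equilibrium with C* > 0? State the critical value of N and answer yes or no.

The predator equation gives dC/dt > 0 only when N > 0.21/0.0017 = 124.
Without the predator, N → K = 340. Since 340 > 124, the predator can invade and persist.

Threshold N = 124; K > 124, so yes, the predator persists.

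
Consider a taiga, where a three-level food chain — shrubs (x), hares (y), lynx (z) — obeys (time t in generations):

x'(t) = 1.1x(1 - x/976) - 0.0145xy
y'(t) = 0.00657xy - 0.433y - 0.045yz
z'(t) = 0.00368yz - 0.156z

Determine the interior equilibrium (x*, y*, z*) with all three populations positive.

From dz/dt = 0: 0.00368y* = 0.156, so y* = 42.4.
From dx/dt = 0: 1.1(1 - x*/976) = 0.0145·42.4, giving x* = 976·(1 - 0.559) = 431.
From dy/dt = 0: 0.00657·431 - 0.433 = 0.045z*, so z* = 2.4/0.045 = 53.2.

x* ≈ 431, y* ≈ 42.4, z* ≈ 53.2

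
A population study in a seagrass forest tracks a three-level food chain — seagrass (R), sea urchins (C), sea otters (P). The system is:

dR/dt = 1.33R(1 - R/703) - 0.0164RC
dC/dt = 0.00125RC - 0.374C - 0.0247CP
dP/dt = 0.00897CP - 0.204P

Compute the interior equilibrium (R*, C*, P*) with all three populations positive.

R* ≈ 506, C* ≈ 22.7, P* ≈ 10.5

From dP/dt = 0: 0.00897C* = 0.204, so C* = 22.7.
From dR/dt = 0: 1.33(1 - R*/703) = 0.0164·22.7, giving R* = 703·(1 - 0.28) = 506.
From dC/dt = 0: 0.00125·506 - 0.374 = 0.0247P*, so P* = 0.258/0.0247 = 10.5.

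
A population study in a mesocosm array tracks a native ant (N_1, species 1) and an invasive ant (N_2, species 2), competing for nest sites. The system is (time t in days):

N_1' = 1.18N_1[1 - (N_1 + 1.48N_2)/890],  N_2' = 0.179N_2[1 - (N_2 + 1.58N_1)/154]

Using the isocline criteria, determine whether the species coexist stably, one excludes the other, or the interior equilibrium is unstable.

Compare the nullcline intercepts: K1/α12 = 890/1.48 = 601 > K2 = 154; K2/α21 = 154/1.58 = 97.5 < K1 = 890.
Since the inequalities point opposite ways, species 1 can invade but species 2 cannot.

species 1 excludes species 2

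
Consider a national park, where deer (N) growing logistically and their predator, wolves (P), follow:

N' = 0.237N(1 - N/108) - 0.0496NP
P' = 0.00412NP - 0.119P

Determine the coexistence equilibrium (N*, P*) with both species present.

From dP/dt = 0 with P > 0: 0.00412N* = 0.119, so N* = 28.9.
Substitute into dN/dt = 0: 0.237(1 - 28.9/108) = 0.0496P*.
The bracket is 0.733, giving P* = 0.174/0.0496 = 3.5.

N* ≈ 28.9, P* ≈ 3.5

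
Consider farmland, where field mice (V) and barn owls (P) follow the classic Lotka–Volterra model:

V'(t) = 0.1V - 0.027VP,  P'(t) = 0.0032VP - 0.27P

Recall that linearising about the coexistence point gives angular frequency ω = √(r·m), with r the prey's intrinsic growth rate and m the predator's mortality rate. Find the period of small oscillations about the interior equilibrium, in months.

Here r = 0.1 and m = 0.27, so r·m = 0.027.
ω = √0.027 = 0.164 per month, hence T = 2π/ω ≈ 38.2 months.

T ≈ 38.2 months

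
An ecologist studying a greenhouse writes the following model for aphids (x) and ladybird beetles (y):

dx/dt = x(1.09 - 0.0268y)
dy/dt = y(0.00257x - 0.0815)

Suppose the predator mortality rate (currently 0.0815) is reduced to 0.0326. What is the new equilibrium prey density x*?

At the interior fixed point, setting dy/dt = 0 with y > 0 fixes x* = (predator death rate)/(xy coefficient) — independent of the other coefficients.
With the change, x* = 0.0326/0.00257 = 12.7; it falls from 31.7.

x* ≈ 12.7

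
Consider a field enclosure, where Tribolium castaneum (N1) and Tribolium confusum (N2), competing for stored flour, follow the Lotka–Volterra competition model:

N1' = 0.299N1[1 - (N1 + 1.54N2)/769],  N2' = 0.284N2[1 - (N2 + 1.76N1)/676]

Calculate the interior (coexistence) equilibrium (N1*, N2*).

Setting both brackets to zero gives the nullclines N1 + 1.54N2 = 769 and 1.76N1 + N2 = 676.
Substituting N2 = 676 - 1.76N1 into the first: N1(1 - 1.54·1.76) = 769 - 1.54·676.
So N1* = -272/-1.71 = 159, and then N2* = 676 - 1.76·159 = 396.

N1* ≈ 159, N2* ≈ 396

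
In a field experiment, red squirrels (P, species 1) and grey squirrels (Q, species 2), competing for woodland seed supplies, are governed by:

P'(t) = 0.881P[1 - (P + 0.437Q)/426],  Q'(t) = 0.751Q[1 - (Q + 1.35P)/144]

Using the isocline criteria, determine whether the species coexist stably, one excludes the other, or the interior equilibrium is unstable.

Compare the nullcline intercepts: K1/α12 = 426/0.437 = 975 > K2 = 144; K2/α21 = 144/1.35 = 107 < K1 = 426.
Since the inequalities point opposite ways, species 1 can invade but species 2 cannot.

species 1 excludes species 2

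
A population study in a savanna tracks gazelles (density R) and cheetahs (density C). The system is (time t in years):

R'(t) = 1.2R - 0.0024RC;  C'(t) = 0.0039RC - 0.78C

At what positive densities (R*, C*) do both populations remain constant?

R* ≈ 200, C* ≈ 500

Set dC/dt = 0 with C > 0: 0.0039R - 0.78 = 0, so R* = 0.78/0.0039 = 200.
Set dR/dt = 0 with R > 0: 1.2 - 0.0024C = 0, so C* = 1.2/0.0024 = 500.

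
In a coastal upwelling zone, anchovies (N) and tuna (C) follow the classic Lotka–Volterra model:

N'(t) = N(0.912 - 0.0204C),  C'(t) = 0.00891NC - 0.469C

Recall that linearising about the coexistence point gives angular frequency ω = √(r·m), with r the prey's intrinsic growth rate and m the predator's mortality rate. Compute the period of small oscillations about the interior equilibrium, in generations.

T ≈ 9.61 generations

Here r = 0.912 and m = 0.469, so r·m = 0.428.
ω = √0.428 = 0.654 per generation, hence T = 2π/ω ≈ 9.61 generations.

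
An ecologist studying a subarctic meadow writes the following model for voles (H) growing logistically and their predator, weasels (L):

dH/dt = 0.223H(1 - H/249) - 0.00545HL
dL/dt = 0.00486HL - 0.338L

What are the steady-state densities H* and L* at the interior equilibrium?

H* ≈ 69.5, L* ≈ 29.5

From dL/dt = 0 with L > 0: 0.00486H* = 0.338, so H* = 69.5.
Substitute into dH/dt = 0: 0.223(1 - 69.5/249) = 0.00545L*.
The bracket is 0.721, giving L* = 0.161/0.00545 = 29.5.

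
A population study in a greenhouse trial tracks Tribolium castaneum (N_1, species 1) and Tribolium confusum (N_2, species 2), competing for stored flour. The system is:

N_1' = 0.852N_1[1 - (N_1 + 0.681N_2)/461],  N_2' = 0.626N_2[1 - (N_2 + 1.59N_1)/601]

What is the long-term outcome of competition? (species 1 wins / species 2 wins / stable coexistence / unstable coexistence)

Compare the nullcline intercepts: K1/α12 = 461/0.681 = 677 > K2 = 601; K2/α21 = 601/1.59 = 378 < K1 = 461.
Since the inequalities point opposite ways, species 1 can invade but species 2 cannot.

species 1 excludes species 2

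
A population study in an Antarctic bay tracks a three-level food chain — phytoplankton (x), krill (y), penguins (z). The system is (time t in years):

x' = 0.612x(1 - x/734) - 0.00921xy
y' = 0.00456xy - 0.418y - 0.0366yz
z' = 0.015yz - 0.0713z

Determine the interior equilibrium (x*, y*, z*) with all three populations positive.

x* ≈ 681, y* ≈ 4.75, z* ≈ 73.5

From dz/dt = 0: 0.015y* = 0.0713, so y* = 4.75.
From dx/dt = 0: 0.612(1 - x*/734) = 0.00921·4.75, giving x* = 734·(1 - 0.0715) = 681.
From dy/dt = 0: 0.00456·681 - 0.418 = 0.0366z*, so z* = 2.69/0.0366 = 73.5.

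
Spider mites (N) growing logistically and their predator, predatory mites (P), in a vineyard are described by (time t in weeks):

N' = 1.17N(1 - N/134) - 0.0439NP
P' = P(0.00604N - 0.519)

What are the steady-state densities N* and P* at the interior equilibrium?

N* ≈ 85.9, P* ≈ 9.56

From dP/dt = 0 with P > 0: 0.00604N* = 0.519, so N* = 85.9.
Substitute into dN/dt = 0: 1.17(1 - 85.9/134) = 0.0439P*.
The bracket is 0.359, giving P* = 0.42/0.0439 = 9.56.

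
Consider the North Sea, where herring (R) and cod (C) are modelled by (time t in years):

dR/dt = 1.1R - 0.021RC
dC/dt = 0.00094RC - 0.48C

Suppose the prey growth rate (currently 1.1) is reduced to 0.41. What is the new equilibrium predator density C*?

C* ≈ 19.5

At the interior fixed point, setting dR/dt = 0 with R > 0 fixes C* = (prey growth rate)/(RC coefficient) — independent of the other coefficients.
With the change, C* = 0.41/0.021 = 19.5; it falls from 52.4.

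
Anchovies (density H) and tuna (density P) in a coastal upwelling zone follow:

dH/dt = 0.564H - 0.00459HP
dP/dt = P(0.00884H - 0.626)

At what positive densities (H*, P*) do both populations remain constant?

H* ≈ 70.8, P* ≈ 123

Set dP/dt = 0 with P > 0: 0.00884H - 0.626 = 0, so H* = 0.626/0.00884 = 70.8.
Set dH/dt = 0 with H > 0: 0.564 - 0.00459P = 0, so P* = 0.564/0.00459 = 123.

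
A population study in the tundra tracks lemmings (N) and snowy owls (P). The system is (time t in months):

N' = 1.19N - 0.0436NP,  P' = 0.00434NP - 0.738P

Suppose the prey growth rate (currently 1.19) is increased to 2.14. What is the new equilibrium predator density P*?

P* ≈ 49.1

At the interior fixed point, setting dN/dt = 0 with N > 0 fixes P* = (prey growth rate)/(NP coefficient) — independent of the other coefficients.
With the change, P* = 2.14/0.0436 = 49.1; it rises from 27.3.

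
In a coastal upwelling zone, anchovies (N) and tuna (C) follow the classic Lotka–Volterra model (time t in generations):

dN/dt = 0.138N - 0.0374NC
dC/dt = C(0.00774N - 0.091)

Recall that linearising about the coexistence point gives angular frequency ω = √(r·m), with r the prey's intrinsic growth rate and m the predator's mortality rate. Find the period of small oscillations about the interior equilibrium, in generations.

T ≈ 56.1 generations

Here r = 0.138 and m = 0.091, so r·m = 0.0126.
ω = √0.0126 = 0.112 per generation, hence T = 2π/ω ≈ 56.1 generations.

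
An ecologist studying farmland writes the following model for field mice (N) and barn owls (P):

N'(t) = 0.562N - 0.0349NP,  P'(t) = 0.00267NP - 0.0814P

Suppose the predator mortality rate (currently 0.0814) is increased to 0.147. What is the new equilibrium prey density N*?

N* ≈ 55.1

At the interior fixed point, setting dP/dt = 0 with P > 0 fixes N* = (predator death rate)/(NP coefficient) — independent of the other coefficients.
With the change, N* = 0.147/0.00267 = 55.1; it rises from 30.5.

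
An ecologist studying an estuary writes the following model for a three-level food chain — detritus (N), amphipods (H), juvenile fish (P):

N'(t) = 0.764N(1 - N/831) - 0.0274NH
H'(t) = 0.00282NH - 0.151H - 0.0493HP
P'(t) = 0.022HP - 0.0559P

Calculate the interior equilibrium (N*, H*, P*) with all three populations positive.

From dP/dt = 0: 0.022H* = 0.0559, so H* = 2.54.
From dN/dt = 0: 0.764(1 - N*/831) = 0.0274·2.54, giving N* = 831·(1 - 0.0911) = 755.
From dH/dt = 0: 0.00282·755 - 0.151 = 0.0493P*, so P* = 1.98/0.0493 = 40.1.

N* ≈ 755, H* ≈ 2.54, P* ≈ 40.1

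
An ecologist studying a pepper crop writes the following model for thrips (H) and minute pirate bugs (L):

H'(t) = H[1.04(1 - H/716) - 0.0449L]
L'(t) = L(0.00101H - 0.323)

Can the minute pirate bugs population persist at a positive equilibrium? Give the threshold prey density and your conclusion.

The predator equation gives dL/dt > 0 only when H > 0.323/0.00101 = 320.
Without the predator, H → K = 716. Since 716 > 320, the predator can invade and persist.

Threshold H = 320; K > 320, so yes, the predator persists.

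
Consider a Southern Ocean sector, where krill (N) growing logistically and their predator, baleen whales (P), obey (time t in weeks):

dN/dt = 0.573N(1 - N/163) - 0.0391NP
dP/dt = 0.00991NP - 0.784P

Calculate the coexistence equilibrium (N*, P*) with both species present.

From dP/dt = 0 with P > 0: 0.00991N* = 0.784, so N* = 79.1.
Substitute into dN/dt = 0: 0.573(1 - 79.1/163) = 0.0391P*.
The bracket is 0.515, giving P* = 0.295/0.0391 = 7.54.

N* ≈ 79.1, P* ≈ 7.54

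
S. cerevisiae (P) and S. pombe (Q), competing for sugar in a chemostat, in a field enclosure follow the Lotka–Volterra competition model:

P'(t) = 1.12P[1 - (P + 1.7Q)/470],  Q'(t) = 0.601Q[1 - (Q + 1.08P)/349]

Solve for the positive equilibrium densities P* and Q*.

Setting both brackets to zero gives the nullclines P + 1.7Q = 470 and 1.08P + Q = 349.
Substituting Q = 349 - 1.08P into the first: P(1 - 1.7·1.08) = 470 - 1.7·349.
So P* = -123/-0.836 = 147, and then Q* = 349 - 1.08·147 = 190.

P* ≈ 147, Q* ≈ 190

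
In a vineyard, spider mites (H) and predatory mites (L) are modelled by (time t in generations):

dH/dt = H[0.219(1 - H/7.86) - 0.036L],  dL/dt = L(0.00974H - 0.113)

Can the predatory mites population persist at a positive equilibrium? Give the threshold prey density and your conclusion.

The predator equation gives dL/dt > 0 only when H > 0.113/0.00974 = 11.6.
Without the predator, H → K = 7.86. Since 7.86 < 11.6, the predator cannot invade.

Threshold H = 11.6; K < 11.6, so no, the predator goes extinct.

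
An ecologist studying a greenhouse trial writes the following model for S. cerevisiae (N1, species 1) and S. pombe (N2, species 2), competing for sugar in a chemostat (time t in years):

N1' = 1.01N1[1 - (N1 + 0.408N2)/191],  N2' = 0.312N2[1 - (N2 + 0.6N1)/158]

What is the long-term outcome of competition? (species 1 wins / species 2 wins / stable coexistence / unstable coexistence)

stable coexistence

Compare the nullcline intercepts: K1/α12 = 191/0.408 = 468 > K2 = 158; K2/α21 = 158/0.6 = 263 > K1 = 191.
Since both inequalities hold, each species can invade when rare, so the interior equilibrium is stable.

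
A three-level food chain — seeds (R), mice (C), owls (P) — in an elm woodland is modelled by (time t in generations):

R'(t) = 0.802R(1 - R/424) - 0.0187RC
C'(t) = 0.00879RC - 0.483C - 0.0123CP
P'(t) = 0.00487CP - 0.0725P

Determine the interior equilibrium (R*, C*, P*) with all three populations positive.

From dP/dt = 0: 0.00487C* = 0.0725, so C* = 14.9.
From dR/dt = 0: 0.802(1 - R*/424) = 0.0187·14.9, giving R* = 424·(1 - 0.347) = 277.
From dC/dt = 0: 0.00879·277 - 0.483 = 0.0123P*, so P* = 1.95/0.0123 = 159.

R* ≈ 277, C* ≈ 14.9, P* ≈ 159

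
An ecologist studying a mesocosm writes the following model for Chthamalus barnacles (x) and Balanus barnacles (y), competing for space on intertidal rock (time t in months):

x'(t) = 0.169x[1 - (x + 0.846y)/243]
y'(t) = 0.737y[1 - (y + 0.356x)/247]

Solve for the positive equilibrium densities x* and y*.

Setting both brackets to zero gives the nullclines x + 0.846y = 243 and 0.356x + y = 247.
Substituting y = 247 - 0.356x into the first: x(1 - 0.846·0.356) = 243 - 0.846·247.
So x* = 34/0.699 = 48.7, and then y* = 247 - 0.356·48.7 = 230.

x* ≈ 48.7, y* ≈ 230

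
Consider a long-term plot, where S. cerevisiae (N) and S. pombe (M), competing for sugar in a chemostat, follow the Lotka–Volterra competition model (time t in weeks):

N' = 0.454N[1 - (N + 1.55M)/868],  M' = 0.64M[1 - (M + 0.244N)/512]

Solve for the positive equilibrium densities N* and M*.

Setting both brackets to zero gives the nullclines N + 1.55M = 868 and 0.244N + M = 512.
Substituting M = 512 - 0.244N into the first: N(1 - 1.55·0.244) = 868 - 1.55·512.
So N* = 74.4/0.622 = 120, and then M* = 512 - 0.244·120 = 483.

N* ≈ 120, M* ≈ 483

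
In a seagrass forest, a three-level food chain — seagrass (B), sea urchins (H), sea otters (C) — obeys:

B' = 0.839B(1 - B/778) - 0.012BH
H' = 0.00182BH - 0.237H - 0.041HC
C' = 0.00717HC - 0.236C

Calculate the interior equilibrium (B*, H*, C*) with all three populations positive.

B* ≈ 412, H* ≈ 32.9, C* ≈ 12.5

From dC/dt = 0: 0.00717H* = 0.236, so H* = 32.9.
From dB/dt = 0: 0.839(1 - B*/778) = 0.012·32.9, giving B* = 778·(1 - 0.471) = 412.
From dH/dt = 0: 0.00182·412 - 0.237 = 0.041C*, so C* = 0.512/0.041 = 12.5.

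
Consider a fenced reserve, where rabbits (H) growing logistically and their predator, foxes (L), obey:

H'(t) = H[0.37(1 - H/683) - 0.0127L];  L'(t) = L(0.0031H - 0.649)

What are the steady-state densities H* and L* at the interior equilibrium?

H* ≈ 209, L* ≈ 20.2

From dL/dt = 0 with L > 0: 0.0031H* = 0.649, so H* = 209.
Substitute into dH/dt = 0: 0.37(1 - 209/683) = 0.0127L*.
The bracket is 0.693, giving L* = 0.257/0.0127 = 20.2.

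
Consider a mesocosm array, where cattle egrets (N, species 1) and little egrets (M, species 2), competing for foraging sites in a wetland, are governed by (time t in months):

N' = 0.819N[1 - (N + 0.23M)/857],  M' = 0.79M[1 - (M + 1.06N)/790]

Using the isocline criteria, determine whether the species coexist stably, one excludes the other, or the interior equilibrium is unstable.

Compare the nullcline intercepts: K1/α12 = 857/0.23 = 3730 > K2 = 790; K2/α21 = 790/1.06 = 745 < K1 = 857.
Since the inequalities point opposite ways, species 1 can invade but species 2 cannot.

species 1 excludes species 2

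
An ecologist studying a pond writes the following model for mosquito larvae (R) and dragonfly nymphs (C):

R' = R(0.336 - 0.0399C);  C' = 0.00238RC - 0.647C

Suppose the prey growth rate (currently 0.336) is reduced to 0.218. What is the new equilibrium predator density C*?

C* ≈ 5.46

At the interior fixed point, setting dR/dt = 0 with R > 0 fixes C* = (prey growth rate)/(RC coefficient) — independent of the other coefficients.
With the change, C* = 0.218/0.0399 = 5.46; it falls from 8.42.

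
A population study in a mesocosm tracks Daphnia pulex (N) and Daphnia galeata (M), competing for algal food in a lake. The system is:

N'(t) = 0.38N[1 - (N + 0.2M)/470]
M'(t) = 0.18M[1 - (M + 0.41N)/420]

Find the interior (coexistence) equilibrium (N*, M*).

N* ≈ 420, M* ≈ 248

Setting both brackets to zero gives the nullclines N + 0.2M = 470 and 0.41N + M = 420.
Substituting M = 420 - 0.41N into the first: N(1 - 0.2·0.41) = 470 - 0.2·420.
So N* = 386/0.918 = 420, and then M* = 420 - 0.41·420 = 248.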